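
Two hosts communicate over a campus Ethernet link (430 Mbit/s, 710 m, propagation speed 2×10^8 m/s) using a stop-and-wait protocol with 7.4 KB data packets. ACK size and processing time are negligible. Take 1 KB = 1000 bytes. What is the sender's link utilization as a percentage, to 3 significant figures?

95.1 %

t_tx = L/R = 59200/430000000 = 0.000137674 s.
t_prop = 710/200000000 = 3.55e-06 s; RTT = 7.1e-06 s.
Cycle = t_tx + RTT = 0.000144774 s.
Utilization = t_tx / cycle = 0.000137674/0.000144774 = 95.1 %.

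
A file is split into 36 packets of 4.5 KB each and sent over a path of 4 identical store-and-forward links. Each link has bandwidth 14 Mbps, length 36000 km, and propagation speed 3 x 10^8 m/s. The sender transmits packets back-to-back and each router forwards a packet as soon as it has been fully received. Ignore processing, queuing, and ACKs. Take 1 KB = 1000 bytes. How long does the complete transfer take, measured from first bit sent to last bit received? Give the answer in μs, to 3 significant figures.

580000 μs

Per-hop transmission t_tx = L/R = 36000/14000000 = 2571.43 μs.
Per-hop propagation t_prop = 36000000/300000000 = 120000 μs.
Pipeline fill: first packet needs 4·t_tx to clear all hops; remaining 35 packets each add one t_tx.
Total = (4+36-1)·t_tx + 4·t_prop = 39·2571.43 + 4·120000 = 580000 μs.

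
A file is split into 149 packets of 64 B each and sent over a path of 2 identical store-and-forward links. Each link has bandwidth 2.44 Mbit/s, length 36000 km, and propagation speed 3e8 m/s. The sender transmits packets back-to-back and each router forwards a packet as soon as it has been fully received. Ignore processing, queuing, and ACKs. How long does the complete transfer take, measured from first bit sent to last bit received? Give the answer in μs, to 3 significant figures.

271000 μs

Per-hop transmission t_tx = L/R = 512/2440000 = 209.836 μs.
Per-hop propagation t_prop = 36000000/300000000 = 120000 μs.
Pipeline fill: first packet needs 2·t_tx to clear all hops; remaining 148 packets each add one t_tx.
Total = (2+149-1)·t_tx + 2·t_prop = 150·209.836 + 2·120000 = 271000 μs.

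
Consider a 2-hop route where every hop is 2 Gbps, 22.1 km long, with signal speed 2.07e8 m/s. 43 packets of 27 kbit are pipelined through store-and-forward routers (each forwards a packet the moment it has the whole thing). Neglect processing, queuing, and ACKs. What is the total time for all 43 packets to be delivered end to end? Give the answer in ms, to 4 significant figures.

0.8075 ms

Per-hop transmission t_tx = L/R = 27000/2000000000 = 0.0135 ms.
Per-hop propagation t_prop = 22100/2.07e+08 = 0.106763 ms.
Pipeline fill: first packet needs 2·t_tx to clear all hops; remaining 42 packets each add one t_tx.
Total = (2+43-1)·t_tx + 2·t_prop = 44·0.0135 + 2·0.106763 = 0.8075 ms.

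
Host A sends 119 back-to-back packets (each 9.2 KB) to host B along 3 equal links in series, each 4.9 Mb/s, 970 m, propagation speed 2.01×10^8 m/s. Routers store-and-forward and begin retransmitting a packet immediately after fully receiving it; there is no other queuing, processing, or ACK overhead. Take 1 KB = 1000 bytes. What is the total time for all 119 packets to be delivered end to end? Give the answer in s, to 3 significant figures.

Per-hop transmission t_tx = L/R = 73600/4900000 = 0.0150204 s.
Per-hop propagation t_prop = 970/2.01e+08 = 4.82587e-06 s.
Pipeline fill: first packet needs 3·t_tx to clear all hops; remaining 118 packets each add one t_tx.
Total = (3+119-1)·t_tx + 3·t_prop = 121·0.0150204 + 3·4.82587e-06 = 1.82 s.

1.82 s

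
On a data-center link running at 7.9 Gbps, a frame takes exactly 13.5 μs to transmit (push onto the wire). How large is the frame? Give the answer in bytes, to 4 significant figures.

L = R × t_tx = 7900000000 b/s × 1.35e-05 s = 106650 bits.
In bytes: 106650 / 8 = 13330 bytes.

13330 bytes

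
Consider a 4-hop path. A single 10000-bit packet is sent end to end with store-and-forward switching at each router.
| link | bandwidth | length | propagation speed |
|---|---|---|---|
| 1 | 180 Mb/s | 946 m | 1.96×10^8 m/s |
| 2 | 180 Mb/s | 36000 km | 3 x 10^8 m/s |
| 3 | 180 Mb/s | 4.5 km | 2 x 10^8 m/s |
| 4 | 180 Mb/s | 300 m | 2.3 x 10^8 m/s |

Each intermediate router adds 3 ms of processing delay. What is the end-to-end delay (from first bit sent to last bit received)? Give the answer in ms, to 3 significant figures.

Transmission delay per hop = L/R = 10000/180000000 = 0.0555556 ms; 4 hops → 0.222222 ms.
Propagation delays (d/s per hop): 0.00482653, 120, 0.0225, 0.00130435 ms; sum = 120.029 ms.
Processing at 3 router(s): 3 × 3 ms = 9 ms.
End-to-end = 129 ms.

129 ms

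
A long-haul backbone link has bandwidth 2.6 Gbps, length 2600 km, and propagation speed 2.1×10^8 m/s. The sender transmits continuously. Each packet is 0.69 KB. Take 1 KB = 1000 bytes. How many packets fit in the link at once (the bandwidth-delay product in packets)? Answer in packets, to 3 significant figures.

Propagation delay = 2600000 / 210000000 = 0.012381 s.
BDP = R × t_prop = 2600000000 × 0.012381 = 32190500 bits.
In packets of 5520 bits: 5830 packets.

5830 packets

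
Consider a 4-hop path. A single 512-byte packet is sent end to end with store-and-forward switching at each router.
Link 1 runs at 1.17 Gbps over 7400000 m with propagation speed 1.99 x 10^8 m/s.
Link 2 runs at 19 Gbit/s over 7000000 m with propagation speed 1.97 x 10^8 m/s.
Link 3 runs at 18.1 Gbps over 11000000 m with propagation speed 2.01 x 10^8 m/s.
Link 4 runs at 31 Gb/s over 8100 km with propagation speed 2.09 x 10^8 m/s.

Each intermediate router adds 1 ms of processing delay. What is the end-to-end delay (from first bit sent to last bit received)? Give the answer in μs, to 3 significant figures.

169000 μs

L = 512 × 8 = 4096 bits.
Transmission delays (L/R per hop): 3.50085, 0.215579, 0.226298, 0.132129 μs; sum = 4.07486 μs.
Propagation delays (d/s per hop): 37185.9, 35533, 54726.4, 38756 μs; sum = 166201 μs.
Processing at 3 router(s): 3 × 1 ms = 3000 μs.
End-to-end = 169000 μs.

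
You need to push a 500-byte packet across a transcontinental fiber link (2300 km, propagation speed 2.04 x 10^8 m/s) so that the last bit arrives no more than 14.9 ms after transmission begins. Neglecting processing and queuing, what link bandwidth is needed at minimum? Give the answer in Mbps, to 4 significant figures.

L = 4000 bits.
Propagation delay = 2300000 / 204000000 = 11.2745 ms.
Transmission budget = 14.9 − 11.2745 = 3.62549 ms.
R ≥ L / t_tx = 4000 bits / 0.00362549 s = 1.103 Mbps.

1.103 Mbps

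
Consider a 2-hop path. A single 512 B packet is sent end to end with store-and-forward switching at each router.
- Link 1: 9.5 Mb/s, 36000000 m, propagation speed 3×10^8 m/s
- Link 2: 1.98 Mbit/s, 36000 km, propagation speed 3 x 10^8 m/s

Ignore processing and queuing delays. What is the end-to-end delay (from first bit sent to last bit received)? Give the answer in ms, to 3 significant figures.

L = 512 × 8 = 4096 bits.
Transmission delays (L/R per hop): 0.431158, 2.06869 ms; sum = 2.49984 ms.
Propagation delays (d/s per hop): 120, 120 ms; sum = 240 ms.
End-to-end = 242 ms.

242 ms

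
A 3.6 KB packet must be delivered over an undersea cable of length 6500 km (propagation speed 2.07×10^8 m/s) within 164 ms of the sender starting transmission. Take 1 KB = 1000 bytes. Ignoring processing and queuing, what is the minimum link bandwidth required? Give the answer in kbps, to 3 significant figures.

217 kbps

L = 28800 bits.
Propagation delay = 6500000 / 2.07e+08 = 31.401 ms.
Transmission budget = 164 − 31.401 = 132.599 ms.
R ≥ L / t_tx = 28800 bits / 0.132599 s = 217 kbps.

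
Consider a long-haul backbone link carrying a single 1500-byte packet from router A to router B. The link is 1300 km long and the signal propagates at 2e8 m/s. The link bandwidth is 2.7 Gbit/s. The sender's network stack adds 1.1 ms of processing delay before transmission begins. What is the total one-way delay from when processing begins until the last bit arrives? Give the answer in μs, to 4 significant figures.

7604 μs

L = 1500 × 8 = 12000 bits.
Transmission delay = L/R = 12000 / 2700000000 = 4.44444 μs.
Propagation delay = d/s = 1300000 m / 200000000 m/s = 6500 μs.
Plus processing delay 1.1 ms = 1100 μs.
Total = 7604 μs.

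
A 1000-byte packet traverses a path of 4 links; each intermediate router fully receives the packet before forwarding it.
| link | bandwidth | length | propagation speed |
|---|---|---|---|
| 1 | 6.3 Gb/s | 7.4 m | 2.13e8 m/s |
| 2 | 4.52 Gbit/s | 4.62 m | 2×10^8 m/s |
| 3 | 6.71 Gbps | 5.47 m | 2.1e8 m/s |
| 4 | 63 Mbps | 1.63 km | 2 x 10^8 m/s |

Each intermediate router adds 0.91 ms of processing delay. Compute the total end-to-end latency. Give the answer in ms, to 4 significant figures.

2.869 ms

L = 1000 × 8 = 8000 bits.
Transmission delays (L/R per hop): 0.00126984, 0.00176991, 0.00119225, 0.126984 ms; sum = 0.131216 ms.
Propagation delays (d/s per hop): 3.47418e-05, 2.31e-05, 2.60476e-05, 0.00815 ms; sum = 0.00823389 ms.
Processing at 3 router(s): 3 × 0.91 ms = 2.73 ms.
End-to-end = 2.869 ms.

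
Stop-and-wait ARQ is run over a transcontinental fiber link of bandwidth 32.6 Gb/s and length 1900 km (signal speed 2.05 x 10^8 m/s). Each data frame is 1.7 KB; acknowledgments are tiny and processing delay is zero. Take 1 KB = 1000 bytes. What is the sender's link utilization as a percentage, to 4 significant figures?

0.002251 %

t_tx = L/R = 13600/32600000000 = 4.17178e-07 s.
t_prop = 1900000/2.05e+08 = 0.00926829 s; RTT = 0.0185366 s.
Cycle = t_tx + RTT = 0.018537 s.
Utilization = t_tx / cycle = 4.17178e-07/0.018537 = 0.002251 %.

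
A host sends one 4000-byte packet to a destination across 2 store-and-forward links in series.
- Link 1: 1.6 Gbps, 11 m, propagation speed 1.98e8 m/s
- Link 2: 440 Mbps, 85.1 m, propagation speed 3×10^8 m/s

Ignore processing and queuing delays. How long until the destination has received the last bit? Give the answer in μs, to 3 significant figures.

93.1 μs

L = 4000 × 8 = 32000 bits.
Transmission delays (L/R per hop): 20, 72.7273 μs; sum = 92.7273 μs.
Propagation delays (d/s per hop): 0.0555556, 0.283667 μs; sum = 0.339222 μs.
End-to-end = 93.1 μs.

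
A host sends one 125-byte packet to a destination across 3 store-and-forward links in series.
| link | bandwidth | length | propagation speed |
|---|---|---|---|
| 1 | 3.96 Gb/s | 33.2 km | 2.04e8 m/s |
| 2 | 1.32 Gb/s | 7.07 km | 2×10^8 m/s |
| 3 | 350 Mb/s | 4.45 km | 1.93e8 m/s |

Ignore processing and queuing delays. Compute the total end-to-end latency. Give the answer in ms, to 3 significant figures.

L = 125 × 8 = 1000 bits.
Transmission delays (L/R per hop): 0.000252525, 0.000757576, 0.00285714 ms; sum = 0.00386724 ms.
Propagation delays (d/s per hop): 0.162745, 0.03535, 0.023057 ms; sum = 0.221152 ms.
End-to-end = 0.225 ms.

0.225 ms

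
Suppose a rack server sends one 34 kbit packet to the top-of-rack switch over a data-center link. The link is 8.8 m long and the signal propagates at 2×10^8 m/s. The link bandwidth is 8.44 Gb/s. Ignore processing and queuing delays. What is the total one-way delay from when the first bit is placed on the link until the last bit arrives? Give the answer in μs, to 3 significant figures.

L = 34000 bits.
Transmission delay = L/R = 34000 / 8.44e+09 = 4.02844 μs.
Propagation delay = d/s = 8.8 m / 200000000 m/s = 0.044 μs.
Total = 4.07 μs.

4.07 μs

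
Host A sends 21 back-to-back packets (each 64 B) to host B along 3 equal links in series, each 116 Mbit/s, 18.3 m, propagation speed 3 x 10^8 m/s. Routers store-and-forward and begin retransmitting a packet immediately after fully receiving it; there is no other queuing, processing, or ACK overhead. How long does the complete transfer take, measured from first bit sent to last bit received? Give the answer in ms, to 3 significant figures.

0.102 ms

Per-hop transmission t_tx = L/R = 512/116000000 = 0.00441379 ms.
Per-hop propagation t_prop = 18.3/300000000 = 6.1e-05 ms.
Pipeline fill: first packet needs 3·t_tx to clear all hops; remaining 20 packets each add one t_tx.
Total = (3+21-1)·t_tx + 3·t_prop = 23·0.00441379 + 3·6.1e-05 = 0.102 ms.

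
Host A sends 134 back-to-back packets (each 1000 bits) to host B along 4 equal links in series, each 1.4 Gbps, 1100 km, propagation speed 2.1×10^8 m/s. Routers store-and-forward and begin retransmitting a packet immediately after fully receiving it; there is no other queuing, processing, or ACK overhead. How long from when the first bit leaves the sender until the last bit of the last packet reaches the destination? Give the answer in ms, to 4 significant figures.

21.05 ms

Per-hop transmission t_tx = L/R = 1000/1400000000 = 0.000714286 ms.
Per-hop propagation t_prop = 1100000/210000000 = 5.2381 ms.
Pipeline fill: first packet needs 4·t_tx to clear all hops; remaining 133 packets each add one t_tx.
Total = (4+134-1)·t_tx + 4·t_prop = 137·0.000714286 + 4·5.2381 = 21.05 ms.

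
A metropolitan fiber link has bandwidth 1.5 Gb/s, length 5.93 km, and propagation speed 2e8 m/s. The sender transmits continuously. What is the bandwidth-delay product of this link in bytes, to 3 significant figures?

Propagation delay = 5930 / 200000000 = 2.965e-05 s.
BDP = R × t_prop = 1500000000 × 2.965e-05 = 44475 bits.
In bytes: 44475/8 = 5560 bytes.

5560 bytes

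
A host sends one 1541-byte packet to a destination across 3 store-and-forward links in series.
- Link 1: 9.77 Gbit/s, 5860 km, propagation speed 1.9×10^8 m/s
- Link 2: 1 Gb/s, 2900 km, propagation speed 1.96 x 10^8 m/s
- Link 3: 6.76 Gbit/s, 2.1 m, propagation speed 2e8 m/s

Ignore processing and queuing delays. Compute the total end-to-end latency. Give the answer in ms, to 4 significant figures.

L = 1541 × 8 = 12328 bits.
Transmission delays (L/R per hop): 0.00126182, 0.012328, 0.00182367 ms; sum = 0.0154135 ms.
Propagation delays (d/s per hop): 30.8421, 14.7959, 1.05e-05 ms; sum = 45.638 ms.
End-to-end = 45.65 ms.

45.65 ms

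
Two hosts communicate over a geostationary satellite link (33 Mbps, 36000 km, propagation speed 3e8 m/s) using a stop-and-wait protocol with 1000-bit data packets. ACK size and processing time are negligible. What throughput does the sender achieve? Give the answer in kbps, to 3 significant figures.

4.17 kbps

t_tx = L/R = 1000/33000000 = 3.0303e-05 s.
t_prop = 36000000/300000000 = 0.12 s; RTT = 0.24 s.
Cycle = t_tx + RTT = 0.24003 s.
Throughput = L / cycle = 1000 / 0.24003 = 4.17 kbps.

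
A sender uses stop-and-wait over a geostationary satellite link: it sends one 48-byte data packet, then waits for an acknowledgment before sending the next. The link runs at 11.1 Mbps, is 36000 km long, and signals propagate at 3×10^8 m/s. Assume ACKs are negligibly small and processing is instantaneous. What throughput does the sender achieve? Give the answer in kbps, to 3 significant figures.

1.60 kbps

t_tx = L/R = 384/11100000 = 3.45946e-05 s.
t_prop = 36000000/300000000 = 0.12 s; RTT = 0.24 s.
Cycle = t_tx + RTT = 0.240035 s.
Throughput = L / cycle = 384 / 0.240035 = 1.60 kbps.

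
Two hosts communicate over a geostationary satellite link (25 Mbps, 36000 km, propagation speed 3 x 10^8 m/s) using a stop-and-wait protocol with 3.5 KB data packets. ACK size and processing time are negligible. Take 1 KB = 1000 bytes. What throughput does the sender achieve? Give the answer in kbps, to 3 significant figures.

t_tx = L/R = 28000/25000000 = 0.00112 s.
t_prop = 36000000/300000000 = 0.12 s; RTT = 0.24 s.
Cycle = t_tx + RTT = 0.24112 s.
Throughput = L / cycle = 28000 / 0.24112 = 116 kbps.

116 kbps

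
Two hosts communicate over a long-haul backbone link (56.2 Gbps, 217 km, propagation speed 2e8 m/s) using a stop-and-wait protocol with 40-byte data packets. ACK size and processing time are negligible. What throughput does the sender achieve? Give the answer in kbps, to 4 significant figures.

147.5 kbps

t_tx = L/R = 320/56200000000 = 5.69395e-09 s.
t_prop = 217000/200000000 = 0.001085 s; RTT = 0.00217 s.
Cycle = t_tx + RTT = 0.00217001 s.
Throughput = L / cycle = 320 / 0.00217001 = 147.5 kbps.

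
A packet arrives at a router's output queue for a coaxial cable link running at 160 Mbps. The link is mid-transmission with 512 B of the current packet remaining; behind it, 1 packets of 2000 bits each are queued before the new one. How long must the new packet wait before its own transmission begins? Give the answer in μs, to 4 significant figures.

Each queued packet: L/R = 2000/160000000 = 12.5 μs.
1 queued → 12.5 μs.
Plus remaining 4096 bits of current packet: 25.6 μs.
Queuing delay = 38.10 μs.

38.10 μs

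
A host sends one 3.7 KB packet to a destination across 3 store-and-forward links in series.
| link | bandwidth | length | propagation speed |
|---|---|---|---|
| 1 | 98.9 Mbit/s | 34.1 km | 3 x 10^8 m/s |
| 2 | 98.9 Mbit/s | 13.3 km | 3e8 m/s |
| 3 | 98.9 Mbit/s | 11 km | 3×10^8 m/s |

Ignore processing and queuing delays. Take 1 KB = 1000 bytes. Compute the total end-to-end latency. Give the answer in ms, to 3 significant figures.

L = 29600 bits.
Transmission delay per hop = L/R = 29600/98900000 = 0.299292 ms; 3 hops → 0.897877 ms.
Propagation delays (d/s per hop): 0.113667, 0.0443333, 0.0366667 ms; sum = 0.194667 ms.
End-to-end = 1.09 ms.

1.09 ms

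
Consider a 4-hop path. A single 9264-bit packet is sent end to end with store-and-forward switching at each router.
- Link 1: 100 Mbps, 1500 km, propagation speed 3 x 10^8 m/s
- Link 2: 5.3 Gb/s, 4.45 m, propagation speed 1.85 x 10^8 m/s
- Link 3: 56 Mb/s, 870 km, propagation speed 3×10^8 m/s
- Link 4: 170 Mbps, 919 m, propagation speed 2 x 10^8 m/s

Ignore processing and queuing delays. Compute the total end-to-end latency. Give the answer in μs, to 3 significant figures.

Transmission delays (L/R per hop): 92.64, 1.74792, 165.429, 54.4941 μs; sum = 314.311 μs.
Propagation delays (d/s per hop): 5000, 0.0240541, 2900, 4.595 μs; sum = 7904.62 μs.
End-to-end = 8220 μs.

8220 μs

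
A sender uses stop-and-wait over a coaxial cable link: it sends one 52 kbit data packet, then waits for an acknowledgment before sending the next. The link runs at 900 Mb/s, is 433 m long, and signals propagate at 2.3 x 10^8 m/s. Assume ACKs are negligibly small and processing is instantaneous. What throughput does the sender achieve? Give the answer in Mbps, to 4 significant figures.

t_tx = L/R = 52000/900000000 = 5.77778e-05 s.
t_prop = 433/2.3e+08 = 1.88261e-06 s; RTT = 3.76522e-06 s.
Cycle = t_tx + RTT = 6.1543e-05 s.
Throughput = L / cycle = 52000 / 6.1543e-05 = 844.9 Mbps.

844.9 Mbps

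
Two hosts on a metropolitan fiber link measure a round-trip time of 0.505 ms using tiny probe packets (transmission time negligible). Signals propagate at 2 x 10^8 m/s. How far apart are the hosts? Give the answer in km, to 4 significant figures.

50.50 km

One-way propagation = RTT/2 = 0.2525 ms.
d = s × t = 200000000 × 0.0002525 = 50.50 km.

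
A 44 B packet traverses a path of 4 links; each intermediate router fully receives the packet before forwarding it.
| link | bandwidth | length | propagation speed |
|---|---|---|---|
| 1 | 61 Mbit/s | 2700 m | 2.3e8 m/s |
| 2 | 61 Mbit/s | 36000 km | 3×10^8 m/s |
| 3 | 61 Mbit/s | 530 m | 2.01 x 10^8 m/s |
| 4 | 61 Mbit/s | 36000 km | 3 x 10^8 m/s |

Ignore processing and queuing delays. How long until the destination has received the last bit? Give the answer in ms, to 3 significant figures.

L = 44 × 8 = 352 bits.
Transmission delay per hop = L/R = 352/61000000 = 0.00577049 ms; 4 hops → 0.023082 ms.
Propagation delays (d/s per hop): 0.0117391, 120, 0.00263682, 120 ms; sum = 240.014 ms.
End-to-end = 240 ms.

240 ms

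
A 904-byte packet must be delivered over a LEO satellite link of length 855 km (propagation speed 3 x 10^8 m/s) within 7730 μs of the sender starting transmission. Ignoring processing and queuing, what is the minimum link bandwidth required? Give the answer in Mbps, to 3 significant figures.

1.48 Mbps

L = 7232 bits.
Propagation delay = 855000 / 300000000 = 2850 μs.
Transmission budget = 7730 − 2850 = 4880 μs.
R ≥ L / t_tx = 7232 bits / 0.00488 s = 1.48 Mbps.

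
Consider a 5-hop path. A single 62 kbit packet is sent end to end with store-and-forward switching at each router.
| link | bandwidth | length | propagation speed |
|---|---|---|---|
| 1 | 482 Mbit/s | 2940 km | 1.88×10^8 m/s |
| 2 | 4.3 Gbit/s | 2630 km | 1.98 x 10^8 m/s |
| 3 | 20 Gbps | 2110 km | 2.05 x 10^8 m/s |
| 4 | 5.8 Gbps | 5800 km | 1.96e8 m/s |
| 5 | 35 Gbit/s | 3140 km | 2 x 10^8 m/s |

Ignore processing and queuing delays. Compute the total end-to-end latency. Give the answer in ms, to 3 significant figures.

L = 62000 bits.
Transmission delays (L/R per hop): 0.128631, 0.0144186, 0.0031, 0.0106897, 0.00177143 ms; sum = 0.15861 ms.
Propagation delays (d/s per hop): 15.6383, 13.2828, 10.2927, 29.5918, 15.7 ms; sum = 84.5056 ms.
End-to-end = 84.7 ms.

84.7 ms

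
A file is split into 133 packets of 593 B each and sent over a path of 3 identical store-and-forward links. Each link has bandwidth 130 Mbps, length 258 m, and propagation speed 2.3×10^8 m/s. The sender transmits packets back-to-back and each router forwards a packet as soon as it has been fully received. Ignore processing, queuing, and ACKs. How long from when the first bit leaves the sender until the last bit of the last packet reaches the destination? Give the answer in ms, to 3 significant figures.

4.93 ms

Per-hop transmission t_tx = L/R = 4744/130000000 = 0.0364923 ms.
Per-hop propagation t_prop = 258/2.3e+08 = 0.00112174 ms.
Pipeline fill: first packet needs 3·t_tx to clear all hops; remaining 132 packets each add one t_tx.
Total = (3+133-1)·t_tx + 3·t_prop = 135·0.0364923 + 3·0.00112174 = 4.93 ms.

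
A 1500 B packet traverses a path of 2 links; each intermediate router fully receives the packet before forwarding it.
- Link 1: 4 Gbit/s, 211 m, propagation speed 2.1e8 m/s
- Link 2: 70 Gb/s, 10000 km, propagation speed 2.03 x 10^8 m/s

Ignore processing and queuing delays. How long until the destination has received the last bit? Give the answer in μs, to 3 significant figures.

L = 1500 × 8 = 12000 bits.
Transmission delays (L/R per hop): 3, 0.171429 μs; sum = 3.17143 μs.
Propagation delays (d/s per hop): 1.00476, 49261.1 μs; sum = 49262.1 μs.
End-to-end = 49300 μs.

49300 μs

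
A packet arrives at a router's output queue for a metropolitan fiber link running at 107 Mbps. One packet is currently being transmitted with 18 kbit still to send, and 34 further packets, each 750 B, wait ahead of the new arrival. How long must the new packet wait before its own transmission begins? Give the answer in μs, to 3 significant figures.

2070 μs

Each queued packet: L/R = 6000/107000000 = 56.0748 μs.
34 queued → 1906.54 μs.
Plus remaining 18000 bits of current packet: 168.224 μs.
Queuing delay = 2070 μs.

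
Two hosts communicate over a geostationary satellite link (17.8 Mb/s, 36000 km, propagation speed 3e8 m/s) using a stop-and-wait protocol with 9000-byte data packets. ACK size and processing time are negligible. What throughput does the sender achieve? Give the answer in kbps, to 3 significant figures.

295 kbps

t_tx = L/R = 72000/17800000 = 0.00404494 s.
t_prop = 36000000/300000000 = 0.12 s; RTT = 0.24 s.
Cycle = t_tx + RTT = 0.244045 s.
Throughput = L / cycle = 72000 / 0.244045 = 295 kbps.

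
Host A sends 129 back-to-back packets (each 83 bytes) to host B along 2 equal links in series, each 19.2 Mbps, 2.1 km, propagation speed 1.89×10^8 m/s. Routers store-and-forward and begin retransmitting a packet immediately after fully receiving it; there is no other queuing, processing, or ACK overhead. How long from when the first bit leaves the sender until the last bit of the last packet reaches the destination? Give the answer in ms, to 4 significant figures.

4.518 ms

Per-hop transmission t_tx = L/R = 664/19200000 = 0.0345833 ms.
Per-hop propagation t_prop = 2100/189000000 = 0.0111111 ms.
Pipeline fill: first packet needs 2·t_tx to clear all hops; remaining 128 packets each add one t_tx.
Total = (2+129-1)·t_tx + 2·t_prop = 130·0.0345833 + 2·0.0111111 = 4.518 ms.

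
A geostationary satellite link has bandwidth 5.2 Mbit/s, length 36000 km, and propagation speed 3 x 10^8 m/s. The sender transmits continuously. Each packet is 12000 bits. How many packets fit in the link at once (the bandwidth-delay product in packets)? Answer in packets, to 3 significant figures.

52.0 packets

Propagation delay = 36000000 / 300000000 = 0.12 s.
BDP = R × t_prop = 5200000 × 0.12 = 624000 bits.
In packets of 12000 bits: 52.0 packets.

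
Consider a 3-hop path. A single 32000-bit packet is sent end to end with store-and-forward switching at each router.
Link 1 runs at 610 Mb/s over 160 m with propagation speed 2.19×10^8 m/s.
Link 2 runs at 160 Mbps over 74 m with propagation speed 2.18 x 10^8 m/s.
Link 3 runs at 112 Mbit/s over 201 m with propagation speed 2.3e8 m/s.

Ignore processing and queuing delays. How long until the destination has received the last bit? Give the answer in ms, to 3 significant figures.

Transmission delays (L/R per hop): 0.052459, 0.2, 0.285714 ms; sum = 0.538173 ms.
Propagation delays (d/s per hop): 0.000730594, 0.00033945, 0.000873913 ms; sum = 0.00194396 ms.
End-to-end = 0.540 ms.

0.540 ms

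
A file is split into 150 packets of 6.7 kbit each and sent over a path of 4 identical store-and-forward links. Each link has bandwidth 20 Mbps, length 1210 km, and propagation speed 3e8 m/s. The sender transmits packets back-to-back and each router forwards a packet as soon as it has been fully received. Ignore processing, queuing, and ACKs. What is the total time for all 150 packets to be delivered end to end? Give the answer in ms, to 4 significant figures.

67.39 ms

Per-hop transmission t_tx = L/R = 6700/20000000 = 0.335 ms.
Per-hop propagation t_prop = 1210000/300000000 = 4.03333 ms.
Pipeline fill: first packet needs 4·t_tx to clear all hops; remaining 149 packets each add one t_tx.
Total = (4+150-1)·t_tx + 4·t_prop = 153·0.335 + 4·4.03333 = 67.39 ms.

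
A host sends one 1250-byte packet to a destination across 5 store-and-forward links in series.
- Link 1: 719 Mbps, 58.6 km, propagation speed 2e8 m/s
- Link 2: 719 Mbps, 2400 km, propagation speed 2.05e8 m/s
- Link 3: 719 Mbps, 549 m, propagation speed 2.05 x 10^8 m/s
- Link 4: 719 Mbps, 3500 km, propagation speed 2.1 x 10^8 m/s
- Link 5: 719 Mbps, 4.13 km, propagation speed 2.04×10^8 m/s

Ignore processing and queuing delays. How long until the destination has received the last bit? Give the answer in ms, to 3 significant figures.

L = 1250 × 8 = 10000 bits.
Transmission delay per hop = L/R = 10000/719000000 = 0.0139082 ms; 5 hops → 0.069541 ms.
Propagation delays (d/s per hop): 0.293, 11.7073, 0.00267805, 16.6667, 0.0202451 ms; sum = 28.6899 ms.
End-to-end = 28.8 ms.

28.8 ms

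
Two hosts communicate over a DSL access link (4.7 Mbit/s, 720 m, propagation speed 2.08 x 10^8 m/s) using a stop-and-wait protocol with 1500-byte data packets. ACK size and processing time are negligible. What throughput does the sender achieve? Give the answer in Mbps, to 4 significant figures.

t_tx = L/R = 12000/4700000 = 0.00255319 s.
t_prop = 720/208000000 = 3.46154e-06 s; RTT = 6.92308e-06 s.
Cycle = t_tx + RTT = 0.00256011 s.
Throughput = L / cycle = 12000 / 0.00256011 = 4.687 Mbps.

4.687 Mbps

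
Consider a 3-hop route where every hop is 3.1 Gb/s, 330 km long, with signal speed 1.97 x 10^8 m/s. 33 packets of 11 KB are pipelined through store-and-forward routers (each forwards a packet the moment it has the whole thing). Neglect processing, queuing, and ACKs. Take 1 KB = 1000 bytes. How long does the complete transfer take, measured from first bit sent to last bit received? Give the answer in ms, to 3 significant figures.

Per-hop transmission t_tx = L/R = 88000/3100000000 = 0.0283871 ms.
Per-hop propagation t_prop = 330000/197000000 = 1.67513 ms.
Pipeline fill: first packet needs 3·t_tx to clear all hops; remaining 32 packets each add one t_tx.
Total = (3+33-1)·t_tx + 3·t_prop = 35·0.0283871 + 3·1.67513 = 6.02 ms.

6.02 ms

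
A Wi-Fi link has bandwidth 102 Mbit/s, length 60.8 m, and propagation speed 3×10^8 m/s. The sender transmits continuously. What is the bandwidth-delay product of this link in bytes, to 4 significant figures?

2.584 bytes

Propagation delay = 60.8 / 300000000 = 2.02667e-07 s.
BDP = R × t_prop = 102000000 × 2.02667e-07 = 20.672 bits.
In bytes: 20.672/8 = 2.584 bytes.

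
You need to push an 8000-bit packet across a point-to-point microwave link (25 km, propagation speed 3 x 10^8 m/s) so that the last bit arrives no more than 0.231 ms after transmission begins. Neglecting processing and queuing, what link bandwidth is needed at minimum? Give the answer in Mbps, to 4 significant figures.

Propagation delay = 25000 / 300000000 = 0.0833333 ms.
Transmission budget = 0.231 − 0.0833333 = 0.147667 ms.
R ≥ L / t_tx = 8000 bits / 0.000147667 s = 54.18 Mbps.

54.18 Mbps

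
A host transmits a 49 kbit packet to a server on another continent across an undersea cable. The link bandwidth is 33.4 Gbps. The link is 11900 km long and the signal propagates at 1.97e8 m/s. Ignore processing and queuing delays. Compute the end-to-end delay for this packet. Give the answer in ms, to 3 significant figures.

L = 49000 bits.
Transmission delay = L/R = 49000 / 33400000000 = 0.00146707 ms.
Propagation delay = d/s = 11900000 m / 197000000 m/s = 60.4061 ms.
Total = 60.4 ms.

60.4 ms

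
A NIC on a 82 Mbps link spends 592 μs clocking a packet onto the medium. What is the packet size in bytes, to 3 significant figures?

L = R × t_tx = 82000000 b/s × 0.000592 s = 48544 bits.
In bytes: 48544 / 8 = 6070 bytes.

6070 bytes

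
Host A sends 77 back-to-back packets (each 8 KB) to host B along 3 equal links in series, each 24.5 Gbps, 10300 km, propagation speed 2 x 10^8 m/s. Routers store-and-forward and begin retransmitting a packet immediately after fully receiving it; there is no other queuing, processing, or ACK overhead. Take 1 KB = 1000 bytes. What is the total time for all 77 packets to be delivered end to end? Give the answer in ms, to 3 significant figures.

Per-hop transmission t_tx = L/R = 64000/24500000000 = 0.00261224 ms.
Per-hop propagation t_prop = 10300000/200000000 = 51.5 ms.
Pipeline fill: first packet needs 3·t_tx to clear all hops; remaining 76 packets each add one t_tx.
Total = (3+77-1)·t_tx + 3·t_prop = 79·0.00261224 + 3·51.5 = 155 ms.

155 ms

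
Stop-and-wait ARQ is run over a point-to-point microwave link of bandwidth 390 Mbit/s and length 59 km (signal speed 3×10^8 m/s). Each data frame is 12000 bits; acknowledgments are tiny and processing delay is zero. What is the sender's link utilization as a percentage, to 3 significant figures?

t_tx = L/R = 12000/390000000 = 3.07692e-05 s.
t_prop = 59000/300000000 = 0.000196667 s; RTT = 0.000393333 s.
Cycle = t_tx + RTT = 0.000424103 s.
Utilization = t_tx / cycle = 3.07692e-05/0.000424103 = 7.26 %.

7.26 %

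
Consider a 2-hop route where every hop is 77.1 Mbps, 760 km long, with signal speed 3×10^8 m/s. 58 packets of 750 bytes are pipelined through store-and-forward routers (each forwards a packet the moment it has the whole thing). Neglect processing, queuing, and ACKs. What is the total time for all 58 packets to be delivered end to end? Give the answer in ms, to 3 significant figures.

9.66 ms

Per-hop transmission t_tx = L/R = 6000/77100000 = 0.077821 ms.
Per-hop propagation t_prop = 760000/300000000 = 2.53333 ms.
Pipeline fill: first packet needs 2·t_tx to clear all hops; remaining 57 packets each add one t_tx.
Total = (2+58-1)·t_tx + 2·t_prop = 59·0.077821 + 2·2.53333 = 9.66 ms.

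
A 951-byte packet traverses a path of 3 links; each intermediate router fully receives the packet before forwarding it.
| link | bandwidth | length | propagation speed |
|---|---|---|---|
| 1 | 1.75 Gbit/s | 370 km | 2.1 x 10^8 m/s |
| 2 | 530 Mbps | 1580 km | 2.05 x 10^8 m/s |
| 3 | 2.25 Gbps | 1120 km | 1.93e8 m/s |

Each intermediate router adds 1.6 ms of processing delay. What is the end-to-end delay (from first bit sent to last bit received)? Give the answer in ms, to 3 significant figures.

L = 951 × 8 = 7608 bits.
Transmission delays (L/R per hop): 0.00434743, 0.0143547, 0.00338133 ms; sum = 0.0220835 ms.
Propagation delays (d/s per hop): 1.7619, 7.70732, 5.80311 ms; sum = 15.2723 ms.
Processing at 2 router(s): 2 × 1.6 ms = 3.2 ms.
End-to-end = 18.5 ms.

18.5 ms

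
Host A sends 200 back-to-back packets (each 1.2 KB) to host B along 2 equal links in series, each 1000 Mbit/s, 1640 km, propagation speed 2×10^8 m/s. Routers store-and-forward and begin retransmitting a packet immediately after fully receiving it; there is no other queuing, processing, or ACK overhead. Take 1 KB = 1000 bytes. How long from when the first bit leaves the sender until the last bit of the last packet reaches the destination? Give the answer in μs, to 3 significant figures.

18300 μs

Per-hop transmission t_tx = L/R = 9600/1000000000 = 9.6 μs.
Per-hop propagation t_prop = 1640000/200000000 = 8200 μs.
Pipeline fill: first packet needs 2·t_tx to clear all hops; remaining 199 packets each add one t_tx.
Total = (2+200-1)·t_tx + 2·t_prop = 201·9.6 + 2·8200 = 18300 μs.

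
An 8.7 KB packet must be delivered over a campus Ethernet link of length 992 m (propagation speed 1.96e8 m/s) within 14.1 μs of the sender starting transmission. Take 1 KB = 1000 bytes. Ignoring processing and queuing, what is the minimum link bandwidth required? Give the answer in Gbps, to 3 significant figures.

7.70 Gbps

L = 69600 bits.
Propagation delay = 992 / 196000000 = 5.06122 μs.
Transmission budget = 14.1 − 5.06122 = 9.03878 μs.
R ≥ L / t_tx = 69600 bits / 9.03878e-06 s = 7.70 Gbps.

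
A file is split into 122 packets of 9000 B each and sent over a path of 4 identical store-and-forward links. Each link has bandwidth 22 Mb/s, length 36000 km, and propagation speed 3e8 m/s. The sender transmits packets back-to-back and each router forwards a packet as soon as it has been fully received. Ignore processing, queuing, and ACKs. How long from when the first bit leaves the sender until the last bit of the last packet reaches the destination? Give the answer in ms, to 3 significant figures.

Per-hop transmission t_tx = L/R = 72000/22000000 = 3.27273 ms.
Per-hop propagation t_prop = 36000000/300000000 = 120 ms.
Pipeline fill: first packet needs 4·t_tx to clear all hops; remaining 121 packets each add one t_tx.
Total = (4+122-1)·t_tx + 4·t_prop = 125·3.27273 + 4·120 = 889 ms.

889 ms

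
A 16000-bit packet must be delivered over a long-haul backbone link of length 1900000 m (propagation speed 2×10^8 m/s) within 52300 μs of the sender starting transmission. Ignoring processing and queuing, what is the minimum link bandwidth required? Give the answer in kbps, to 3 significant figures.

Propagation delay = 1900000 / 200000000 = 9500 μs.
Transmission budget = 52300 − 9500 = 42800 μs.
R ≥ L / t_tx = 16000 bits / 0.0428 s = 374 kbps.

374 kbps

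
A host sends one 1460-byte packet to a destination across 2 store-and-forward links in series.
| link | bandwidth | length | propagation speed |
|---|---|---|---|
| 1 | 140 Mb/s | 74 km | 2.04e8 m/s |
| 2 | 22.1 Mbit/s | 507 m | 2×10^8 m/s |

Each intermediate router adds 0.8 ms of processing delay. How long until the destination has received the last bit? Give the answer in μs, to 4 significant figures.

1777 μs

L = 1460 × 8 = 11680 bits.
Transmission delays (L/R per hop): 83.4286, 528.507 μs; sum = 611.935 μs.
Propagation delays (d/s per hop): 362.745, 2.535 μs; sum = 365.28 μs.
Processing at 1 router(s): 1 × 0.8 ms = 800 μs.
End-to-end = 1777 μs.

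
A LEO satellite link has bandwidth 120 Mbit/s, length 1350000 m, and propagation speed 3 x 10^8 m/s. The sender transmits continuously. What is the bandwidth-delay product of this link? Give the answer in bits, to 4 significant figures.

Propagation delay = 1350000 / 300000000 = 0.0045 s.
BDP = R × t_prop = 120000000 × 0.0045 = 540000 bits.

540000 bits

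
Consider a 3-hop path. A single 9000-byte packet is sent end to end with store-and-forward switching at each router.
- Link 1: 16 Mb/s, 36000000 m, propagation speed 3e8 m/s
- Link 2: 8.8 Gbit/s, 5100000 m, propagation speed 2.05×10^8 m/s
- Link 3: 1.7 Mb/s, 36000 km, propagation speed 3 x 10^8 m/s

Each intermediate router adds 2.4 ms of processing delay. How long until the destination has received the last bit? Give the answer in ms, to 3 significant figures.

317 ms

L = 9000 × 8 = 72000 bits.
Transmission delays (L/R per hop): 4.5, 0.00818182, 42.3529 ms; sum = 46.8611 ms.
Propagation delays (d/s per hop): 120, 24.878, 120 ms; sum = 264.878 ms.
Processing at 2 router(s): 2 × 2.4 ms = 4.8 ms.
End-to-end = 317 ms.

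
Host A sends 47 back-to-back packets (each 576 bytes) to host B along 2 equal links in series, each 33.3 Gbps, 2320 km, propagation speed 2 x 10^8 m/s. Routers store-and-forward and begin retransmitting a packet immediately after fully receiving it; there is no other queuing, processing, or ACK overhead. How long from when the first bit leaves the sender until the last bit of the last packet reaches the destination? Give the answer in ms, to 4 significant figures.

23.21 ms

Per-hop transmission t_tx = L/R = 4608/3.33e+10 = 0.000138378 ms.
Per-hop propagation t_prop = 2320000/200000000 = 11.6 ms.
Pipeline fill: first packet needs 2·t_tx to clear all hops; remaining 46 packets each add one t_tx.
Total = (2+47-1)·t_tx + 2·t_prop = 48·0.000138378 + 2·11.6 = 23.21 ms.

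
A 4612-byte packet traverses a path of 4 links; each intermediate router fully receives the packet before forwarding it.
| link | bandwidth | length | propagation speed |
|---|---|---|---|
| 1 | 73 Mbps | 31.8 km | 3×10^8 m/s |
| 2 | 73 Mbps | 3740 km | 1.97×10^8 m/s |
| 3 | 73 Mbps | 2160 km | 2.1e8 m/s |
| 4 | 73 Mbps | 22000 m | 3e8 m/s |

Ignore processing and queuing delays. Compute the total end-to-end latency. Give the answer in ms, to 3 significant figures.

31.5 ms

L = 4612 × 8 = 36896 bits.
Transmission delay per hop = L/R = 36896/73000000 = 0.505425 ms; 4 hops → 2.0217 ms.
Propagation delays (d/s per hop): 0.106, 18.9848, 10.2857, 0.0733333 ms; sum = 29.4498 ms.
End-to-end = 31.5 ms.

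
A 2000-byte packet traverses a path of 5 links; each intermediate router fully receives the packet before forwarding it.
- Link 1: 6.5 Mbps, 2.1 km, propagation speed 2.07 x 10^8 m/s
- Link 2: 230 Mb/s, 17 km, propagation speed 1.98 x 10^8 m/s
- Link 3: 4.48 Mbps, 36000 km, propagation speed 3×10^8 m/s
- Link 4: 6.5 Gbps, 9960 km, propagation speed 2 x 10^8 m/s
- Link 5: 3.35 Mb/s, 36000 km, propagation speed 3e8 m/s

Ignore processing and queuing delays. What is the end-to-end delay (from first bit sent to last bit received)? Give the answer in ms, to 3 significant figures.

301 ms

L = 2000 × 8 = 16000 bits.
Transmission delays (L/R per hop): 2.46154, 0.0695652, 3.57143, 0.00246154, 4.77612 ms; sum = 10.8811 ms.
Propagation delays (d/s per hop): 0.0101449, 0.0858586, 120, 49.8, 120 ms; sum = 289.896 ms.
End-to-end = 301 ms.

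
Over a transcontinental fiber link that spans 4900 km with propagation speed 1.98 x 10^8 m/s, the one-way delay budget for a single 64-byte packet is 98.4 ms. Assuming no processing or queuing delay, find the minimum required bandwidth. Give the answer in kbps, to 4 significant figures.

6.952 kbps

L = 512 bits.
Propagation delay = 4900000 / 198000000 = 24.7475 ms.
Transmission budget = 98.4 − 24.7475 = 73.6525 ms.
R ≥ L / t_tx = 512 bits / 0.0736525 s = 6.952 kbps.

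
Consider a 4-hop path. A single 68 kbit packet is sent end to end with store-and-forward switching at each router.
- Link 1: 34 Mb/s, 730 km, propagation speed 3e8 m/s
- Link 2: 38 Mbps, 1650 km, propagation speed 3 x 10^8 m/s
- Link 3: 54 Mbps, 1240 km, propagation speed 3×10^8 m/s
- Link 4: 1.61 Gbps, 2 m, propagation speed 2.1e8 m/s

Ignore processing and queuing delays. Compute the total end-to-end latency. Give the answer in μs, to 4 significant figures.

17160 μs

L = 68000 bits.
Transmission delays (L/R per hop): 2000, 1789.47, 1259.26, 42.236 μs; sum = 5090.97 μs.
Propagation delays (d/s per hop): 2433.33, 5500, 4133.33, 0.00952381 μs; sum = 12066.7 μs.
End-to-end = 17160 μs.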